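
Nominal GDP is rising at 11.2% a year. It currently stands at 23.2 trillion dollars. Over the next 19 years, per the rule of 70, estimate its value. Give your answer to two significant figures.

about 190 trillion dollars

Doubling time ≈ 70/11.2 = 6.25 years.
19 years is 19/6.25 ≈ 3.04 doublings, a factor of 2^3.04 ≈ 8.22.
23.2 × 8.22 ≈ 190 trillion dollars.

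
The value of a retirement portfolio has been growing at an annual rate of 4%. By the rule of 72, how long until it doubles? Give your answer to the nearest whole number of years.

72/4 ≈ 18.00, so it doubles roughly every 18 years.

about 18 years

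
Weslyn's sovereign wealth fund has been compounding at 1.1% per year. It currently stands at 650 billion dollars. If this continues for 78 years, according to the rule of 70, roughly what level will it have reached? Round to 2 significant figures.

It doubles every 70/1.1 ≈ 63.64 years, so 78 years is 1.23 doublings.
2^1.23 ≈ 2.35; 650 × 2.35 ≈ 1500 billion dollars.

about 1500 billion dollars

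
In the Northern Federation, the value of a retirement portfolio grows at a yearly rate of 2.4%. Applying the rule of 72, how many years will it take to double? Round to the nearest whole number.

about 30 years

72/2.4 ≈ 30.00, so it doubles roughly every 30 years.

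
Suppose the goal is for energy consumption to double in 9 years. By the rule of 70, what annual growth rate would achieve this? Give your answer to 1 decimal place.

70 / 9 ≈ 7.78, so about 7.8% a year.

approximately 7.8% a year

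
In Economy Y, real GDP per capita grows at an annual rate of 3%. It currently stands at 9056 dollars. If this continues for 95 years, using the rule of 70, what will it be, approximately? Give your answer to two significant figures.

roughly 150000 dollars

Doubling time ≈ 70/3 = 23.33 years.
95 years is 95/23.33 ≈ 4.07 doublings, a factor of 2^4.07 ≈ 16.80.
9056 × 16.80 ≈ 150000 dollars.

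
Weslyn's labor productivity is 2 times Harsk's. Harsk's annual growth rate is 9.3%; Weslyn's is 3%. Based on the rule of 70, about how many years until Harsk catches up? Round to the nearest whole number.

What matters is the difference: 6.3 pp.
Rule of 70 on the gap: the ratio halves every 70/6.3 ≈ 11.11 years.
A 2 times gap closes after 1 halving: 1 × 11.11 ≈ 11 years.

approximately 11 years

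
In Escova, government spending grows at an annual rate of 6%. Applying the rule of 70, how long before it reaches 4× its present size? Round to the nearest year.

≈ 23 years

At 6% it doubles every 70/6 ≈ 11.67 years.
Getting to 4× needs 2 doublings: 2 × 11.67 ≈ 23 years.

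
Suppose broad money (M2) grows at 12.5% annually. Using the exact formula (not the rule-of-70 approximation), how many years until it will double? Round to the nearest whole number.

6 years

t = ln(2) / ln(1 + 0.125) = 0.6931 / 0.117783 ≈ 5.88.
≈ 6 years.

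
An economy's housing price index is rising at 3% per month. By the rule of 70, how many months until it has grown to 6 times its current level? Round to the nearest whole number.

about 60 months

At 3% it doubles every 70/3 ≈ 23.33 months.
6× is log₂ 6 ≈ 2.58 doublings, so ≈ 2.58 × 23.33 = 60 months.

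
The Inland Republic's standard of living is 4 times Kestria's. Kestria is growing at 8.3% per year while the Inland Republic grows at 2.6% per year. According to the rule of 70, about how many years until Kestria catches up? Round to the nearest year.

roughly 25 years

What matters is the difference: 5.7 pp.
Rule of 70 on the gap: the ratio halves every 70/5.7 ≈ 12.28 years.
A 4 times gap closes after 2 halvings: 2 × 12.28 ≈ 25 years.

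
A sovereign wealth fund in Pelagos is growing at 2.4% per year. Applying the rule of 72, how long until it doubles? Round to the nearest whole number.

approximately 30 years

Doubling time ≈ 72 / 2.4 = 30.00 years.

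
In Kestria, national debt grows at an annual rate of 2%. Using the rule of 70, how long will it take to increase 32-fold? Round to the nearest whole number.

Doubling time ≈ 70/2 = 35.00 years.
32× is 5 doublings, so 5 × 35.00 ≈ 175 years.

about 175 years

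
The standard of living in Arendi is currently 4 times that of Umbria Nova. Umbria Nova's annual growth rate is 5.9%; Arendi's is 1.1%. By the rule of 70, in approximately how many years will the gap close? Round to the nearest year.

The growth-rate gap is 5.9% − 1.1% = 4.8 percentage points.
So the ratio between them halves every 70/4.8 ≈ 14.58 years.
A 4 times gap closes after 2 halvings: 2 × 14.58 ≈ 29 years.

29 years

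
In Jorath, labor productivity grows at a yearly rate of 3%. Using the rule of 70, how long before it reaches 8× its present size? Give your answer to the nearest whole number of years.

roughly 70 years

Doubling time ≈ 70/3 = 23.33 years.
Getting to 8× needs 3 doublings: 3 × 23.33 ≈ 70 years.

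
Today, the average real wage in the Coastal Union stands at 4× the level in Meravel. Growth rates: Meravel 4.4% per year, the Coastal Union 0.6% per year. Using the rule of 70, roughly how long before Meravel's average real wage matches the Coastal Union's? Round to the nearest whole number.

approximately 37 years

The growth-rate gap is 4.4% − 0.6% = 3.8 percentage points.
So the ratio between them halves every 70/3.8 ≈ 18.42 years.
A 4× gap closes after 2 halvings: 2 × 18.42 ≈ 37 years.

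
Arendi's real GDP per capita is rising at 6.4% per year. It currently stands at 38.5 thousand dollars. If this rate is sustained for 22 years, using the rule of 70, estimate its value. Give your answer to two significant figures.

about 160 thousand dollars

Doubling time ≈ 70/6.4 = 10.94 years.
22 years is 22/10.94 ≈ 2.01 doublings, a factor of 2^2.01 ≈ 4.03.
38.5 × 4.03 ≈ 160 thousand dollars.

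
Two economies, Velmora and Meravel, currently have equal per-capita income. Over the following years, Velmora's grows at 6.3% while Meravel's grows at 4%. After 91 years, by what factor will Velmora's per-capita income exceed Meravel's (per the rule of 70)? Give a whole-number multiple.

Only the 2.3-point difference matters.
70/2.3 ≈ 30.43 years per doubling of the ratio; 91 years gives 2.99 doublings, so ≈ 8×.

approximately 8 times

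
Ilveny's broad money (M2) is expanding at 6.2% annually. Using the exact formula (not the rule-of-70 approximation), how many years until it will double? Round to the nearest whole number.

t = ln(2) / ln(1 + 0.062) = 0.6931 / 0.060154 ≈ 11.52.
≈ 12 years.

12 years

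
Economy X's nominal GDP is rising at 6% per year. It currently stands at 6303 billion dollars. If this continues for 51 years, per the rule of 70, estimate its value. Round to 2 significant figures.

about 130000 billion dollars

It doubles every 70/6 ≈ 11.67 years, so 51 years is 4.37 doublings.
2^4.37 ≈ 20.68; 6303 × 20.68 ≈ 130000 billion dollars.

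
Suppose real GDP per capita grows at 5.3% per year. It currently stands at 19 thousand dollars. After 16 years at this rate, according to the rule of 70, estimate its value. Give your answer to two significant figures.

around 44 thousand dollars

Doubling time ≈ 70/5.3 = 13.21 years.
16 years is 16/13.21 ≈ 1.21 doublings, a factor of 2^1.21 ≈ 2.31.
19 × 2.31 ≈ 44 thousand dollars.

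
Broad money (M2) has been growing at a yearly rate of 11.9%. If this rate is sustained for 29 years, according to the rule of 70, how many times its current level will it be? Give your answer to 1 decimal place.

Doubling time ≈ 70/11.9 = 5.88 years.
29 years / 5.88 ≈ 4.93 doublings → factor 2^4.93 ≈ 30.5.

30.5 times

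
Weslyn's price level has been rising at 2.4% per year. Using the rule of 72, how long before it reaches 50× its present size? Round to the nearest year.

≈ 169 years

One doubling takes 72/2.4 = 30.00 years.
Reaching 50× takes log₂(50) ≈ 5.64 doublings.
5.64 × 30.00 ≈ 169 years.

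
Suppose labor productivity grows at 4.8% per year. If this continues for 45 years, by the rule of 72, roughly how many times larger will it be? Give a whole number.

8 times

At 4.8% one doubling takes ≈ 15.00 years; 45 years is 3 of them, so ×8.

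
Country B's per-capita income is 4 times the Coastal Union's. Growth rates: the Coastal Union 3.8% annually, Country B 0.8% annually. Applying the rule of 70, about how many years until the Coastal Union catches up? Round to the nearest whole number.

47 years

The growth-rate gap is 3.8% − 0.8% = 3 percentage points.
So the ratio between them halves every 70/3 ≈ 23.33 years.
A 4 times gap closes after 2 halvings: 2 × 23.33 ≈ 47 years.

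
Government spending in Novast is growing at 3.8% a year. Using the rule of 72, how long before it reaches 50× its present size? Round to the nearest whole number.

about 107 years

At 3.8% it doubles every 72/3.8 ≈ 18.95 years.
50× is log₂ 50 ≈ 5.64 doublings, so ≈ 5.64 × 18.95 = 107 years.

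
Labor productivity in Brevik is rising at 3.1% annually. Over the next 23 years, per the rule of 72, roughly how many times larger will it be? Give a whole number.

Doubling time ≈ 72/3.1 = 23.23 years.
23/23.23 ≈ 1 doubling, so about 2^1 = 2×.

≈ 2 times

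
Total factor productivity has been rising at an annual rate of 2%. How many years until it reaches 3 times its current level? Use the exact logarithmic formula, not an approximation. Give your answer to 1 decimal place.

t = ln(3) / ln(1 + 0.02) = 1.0986 / 0.019803 ≈ 55.48.

55.5 years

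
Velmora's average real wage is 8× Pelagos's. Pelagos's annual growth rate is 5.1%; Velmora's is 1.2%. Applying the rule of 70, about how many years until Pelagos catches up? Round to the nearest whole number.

54 years

What matters is the difference: 3.9 pp.
Rule of 70 on the gap: the ratio halves every 70/3.9 ≈ 17.95 years.
An 8× gap closes after 3 halvings: 3 × 17.95 ≈ 54 years.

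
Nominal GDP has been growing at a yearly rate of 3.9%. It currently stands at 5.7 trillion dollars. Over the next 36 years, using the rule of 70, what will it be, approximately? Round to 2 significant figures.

about 23 trillion dollars

Doubling time ≈ 70/3.9 = 17.95 years.
36 years is 36/17.95 ≈ 2.01 doublings, a factor of 2^2.01 ≈ 4.03.
5.7 × 4.03 ≈ 23 trillion dollars.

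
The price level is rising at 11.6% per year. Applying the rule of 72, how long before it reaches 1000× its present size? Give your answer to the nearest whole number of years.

Doubling time ≈ 72/11.6 = 6.21 years.
Reaching 1000× takes log₂(1000) ≈ 9.97 doublings.
9.97 × 6.21 ≈ 62 years.

62 years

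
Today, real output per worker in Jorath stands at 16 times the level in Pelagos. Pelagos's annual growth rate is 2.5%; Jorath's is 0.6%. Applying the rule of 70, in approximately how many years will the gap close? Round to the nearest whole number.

Pelagos gains on Jorath at 2.5% − 0.6% = 1.9 points a year.
At that relative rate the gap halves every 70/1.9 ≈ 36.84 years.
A 16 times gap closes after 4 halvings: 4 × 36.84 ≈ 147 years.

147 years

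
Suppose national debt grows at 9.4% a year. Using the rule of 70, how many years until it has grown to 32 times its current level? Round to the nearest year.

about 37 years

Doubling time ≈ 70/9.4 = 7.45 years.
32 = 2^5, so 5 doublings → 37 years.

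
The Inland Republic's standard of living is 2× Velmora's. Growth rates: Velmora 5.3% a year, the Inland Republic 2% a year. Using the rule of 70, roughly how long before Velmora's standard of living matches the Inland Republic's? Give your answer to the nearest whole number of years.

Velmora gains on the Inland Republic at 5.3% − 2% = 3.3 points a year.
At that relative rate the gap halves every 70/3.3 ≈ 21.21 years.
A 2× gap closes after 1 halving: 1 × 21.21 ≈ 21 years.

≈ 21 years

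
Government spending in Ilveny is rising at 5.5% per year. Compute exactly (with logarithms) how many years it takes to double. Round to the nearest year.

13 years

t = ln(2) / ln(1 + 0.055) = 0.6931 / 0.053541 ≈ 12.95.
≈ 13 years.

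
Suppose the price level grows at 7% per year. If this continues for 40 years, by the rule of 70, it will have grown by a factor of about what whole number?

approximately 16 times

70/7 ≈ 10.00 years per doubling.
40 years fits 4 doublings: 2^4 = 16.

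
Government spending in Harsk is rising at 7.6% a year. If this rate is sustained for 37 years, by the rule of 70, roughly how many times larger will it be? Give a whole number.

Doubling time ≈ 70/7.6 = 9.21 years.
37/9.21 ≈ 4 doublings, so about 2^4 = 16×.

around 16 times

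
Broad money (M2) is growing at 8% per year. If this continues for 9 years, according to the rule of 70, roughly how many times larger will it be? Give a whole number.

Doubling time ≈ 70/8 = 8.75 years.
9/8.75 ≈ 1 doubling, so about 2^1 = 2×.

about 2 times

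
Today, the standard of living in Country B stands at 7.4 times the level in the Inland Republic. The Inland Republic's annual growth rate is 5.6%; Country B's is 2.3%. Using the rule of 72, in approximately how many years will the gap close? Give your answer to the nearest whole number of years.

the Inland Republic gains on Country B at 5.6% − 2.3% = 3.3 points a year.
At that relative rate the gap halves every 72/3.3 ≈ 21.82 years.
A 7.4 times gap takes log₂(7.4) ≈ 2.89 halvings to close: 2.89 × 21.82 ≈ 63 years.

roughly 63 years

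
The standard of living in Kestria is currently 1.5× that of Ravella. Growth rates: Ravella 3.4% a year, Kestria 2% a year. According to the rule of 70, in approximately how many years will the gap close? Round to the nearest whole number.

29 years

The growth-rate gap is 3.4% − 2% = 1.4 percentage points.
So the ratio between them halves every 70/1.4 ≈ 50.00 years.
A 1.5× gap takes log₂(1.5) ≈ 0.58 halvings to close: 0.58 × 50.00 ≈ 29 years.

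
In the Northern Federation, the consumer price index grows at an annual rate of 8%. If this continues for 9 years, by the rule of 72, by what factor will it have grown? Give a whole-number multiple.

Doubling time ≈ 72/8 = 9.00 years.
9/9.00 ≈ 1 doubling, so about 2^1 = 2×.

around 2 times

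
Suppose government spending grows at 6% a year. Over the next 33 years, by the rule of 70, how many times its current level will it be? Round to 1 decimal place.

Doubles every ≈ 11.67 years (70/6).
33 years is 2.83 doublings; 2^2.83 ≈ 7.1×.

around 7.1 times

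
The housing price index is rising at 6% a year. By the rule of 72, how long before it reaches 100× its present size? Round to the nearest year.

One doubling takes 72/6 = 12.00 years.
Reaching 100× takes log₂(100) ≈ 6.64 doublings.
6.64 × 12.00 ≈ 80 years.

approximately 80 years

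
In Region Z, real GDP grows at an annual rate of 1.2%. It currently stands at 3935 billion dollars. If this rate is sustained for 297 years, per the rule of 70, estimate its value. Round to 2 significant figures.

Doubling time ≈ 70/1.2 = 58.33 years.
297 years is 297/58.33 ≈ 5.09 doublings, a factor of 2^5.09 ≈ 34.06.
3935 × 34.06 ≈ 130000 billion dollars.

130000 billion dollars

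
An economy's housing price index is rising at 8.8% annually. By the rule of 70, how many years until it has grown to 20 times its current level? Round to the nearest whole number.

around 34 years

At 8.8% it doubles every 70/8.8 ≈ 7.95 years.
Reaching 20× takes log₂(20) ≈ 4.32 doublings.
4.32 × 7.95 ≈ 34 years.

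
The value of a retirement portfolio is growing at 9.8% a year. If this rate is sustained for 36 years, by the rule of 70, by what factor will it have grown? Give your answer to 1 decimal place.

about 32.9 times

Doubling time ≈ 70/9.8 = 7.14 years.
36 years / 7.14 ≈ 5.04 doublings → factor 2^5.04 ≈ 32.9.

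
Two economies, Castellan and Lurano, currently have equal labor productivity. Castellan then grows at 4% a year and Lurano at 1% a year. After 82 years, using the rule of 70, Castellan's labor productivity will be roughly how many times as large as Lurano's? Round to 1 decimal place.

Rate gap = 4% − 1% = 3 points.
The ratio doubles every 70/3 ≈ 23.33 years.
82/23.33 ≈ 3.51 doublings → ratio ≈ 2^3.51 ≈ 11.4.

≈ 11.4 times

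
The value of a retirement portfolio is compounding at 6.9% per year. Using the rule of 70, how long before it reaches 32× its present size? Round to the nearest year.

roughly 51 years

Doubling time ≈ 70/6.9 = 10.14 years.
Getting to 32× needs 5 doublings: 5 × 10.14 ≈ 51 years.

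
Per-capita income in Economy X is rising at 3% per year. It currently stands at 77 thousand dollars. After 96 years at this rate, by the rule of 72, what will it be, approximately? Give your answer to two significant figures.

Doubling time ≈ 72/3 = 24.00 years.
96 years is 96/24.00 ≈ 4.00 doublings, a factor of 2^4.00 ≈ 16.00.
77 × 16.00 ≈ 1200 thousand dollars.

roughly 1200 thousand dollars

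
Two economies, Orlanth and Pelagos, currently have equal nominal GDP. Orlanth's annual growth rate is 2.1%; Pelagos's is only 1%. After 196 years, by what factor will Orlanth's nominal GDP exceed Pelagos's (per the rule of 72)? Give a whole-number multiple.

≈ 8 times

Only the 1.1-point difference matters.
72/1.1 ≈ 65.45 years per doubling of the ratio; 196 years gives 2.99 doublings, so ≈ 8×.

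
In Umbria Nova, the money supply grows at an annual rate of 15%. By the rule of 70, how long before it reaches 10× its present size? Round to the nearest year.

Doubling time ≈ 70/15 = 4.67 years.
10× is log₂ 10 ≈ 3.32 doublings, so ≈ 3.32 × 4.67 = 16 years.

approximately 16 years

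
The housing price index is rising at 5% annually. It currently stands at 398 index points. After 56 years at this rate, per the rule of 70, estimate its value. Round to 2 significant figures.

It doubles every 70/5 ≈ 14.00 years, so 56 years is 4.00 doublings.
2^4.00 ≈ 16.00; 398 × 16.00 ≈ 6400 index points.

about 6400 index points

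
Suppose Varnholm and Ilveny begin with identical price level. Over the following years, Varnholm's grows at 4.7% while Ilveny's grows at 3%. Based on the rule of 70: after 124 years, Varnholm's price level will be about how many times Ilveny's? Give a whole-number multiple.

Only the 1.7-point difference matters.
70/1.7 ≈ 41.18 years per doubling of the ratio; 124 years gives 3.01 doublings, so ≈ 8×.

about 8 times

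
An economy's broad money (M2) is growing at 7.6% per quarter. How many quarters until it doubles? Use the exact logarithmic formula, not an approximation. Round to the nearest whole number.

t = ln(2) / ln(1 + 0.076) = 0.6931 / 0.073250 ≈ 9.46.
≈ 9 quarters.

9 quarters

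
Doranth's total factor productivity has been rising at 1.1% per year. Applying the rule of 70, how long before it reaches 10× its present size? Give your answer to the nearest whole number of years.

around 211 years

Doubling time ≈ 70/1.1 = 63.64 years.
Reaching 10× takes log₂(10) ≈ 3.32 doublings.
3.32 × 63.64 ≈ 211 years.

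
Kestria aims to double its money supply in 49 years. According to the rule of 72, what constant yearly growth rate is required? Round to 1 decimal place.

72 / 49 ≈ 1.47, so about 1.5% per year.

around 1.5%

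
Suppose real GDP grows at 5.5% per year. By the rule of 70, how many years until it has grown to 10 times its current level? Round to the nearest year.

One doubling takes 70/5.5 = 12.73 years.
Reaching 10× takes log₂(10) ≈ 3.32 doublings.
3.32 × 12.73 ≈ 42 years.

≈ 42 years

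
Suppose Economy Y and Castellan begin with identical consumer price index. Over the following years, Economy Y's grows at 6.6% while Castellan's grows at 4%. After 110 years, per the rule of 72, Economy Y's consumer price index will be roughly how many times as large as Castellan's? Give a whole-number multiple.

Rate gap = 6.6% − 4% = 2.6 points.
The ratio doubles every 72/2.6 ≈ 27.69 years.
110/27.69 ≈ 3.97 doublings → ratio ≈ 2^3.97 ≈ 16.

approximately 16 times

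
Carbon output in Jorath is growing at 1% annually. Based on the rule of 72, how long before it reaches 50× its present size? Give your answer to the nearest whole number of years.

≈ 406 years

At 1% it doubles every 72/1 ≈ 72.00 years.
50× is log₂ 50 ≈ 5.64 doublings, so ≈ 5.64 × 72.00 = 406 years.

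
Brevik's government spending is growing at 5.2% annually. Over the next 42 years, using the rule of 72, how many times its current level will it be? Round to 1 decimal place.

≈ 8.2 times

Doubles every ≈ 13.85 years (72/5.2).
42 years is 3.03 doublings; 2^3.03 ≈ 8.2×.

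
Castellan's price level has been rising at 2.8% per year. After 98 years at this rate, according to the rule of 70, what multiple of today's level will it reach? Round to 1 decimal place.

Doubling time ≈ 70/2.8 = 25.00 years.
98 years / 25.00 ≈ 3.92 doublings → factor 2^3.92 ≈ 15.1.

around 15.1 times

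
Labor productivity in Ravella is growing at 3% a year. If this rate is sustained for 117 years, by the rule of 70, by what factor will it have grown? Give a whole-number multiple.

around 32 times

Doubling time ≈ 70/3 = 23.33 years.
117/23.33 ≈ 5 doublings, so about 2^5 = 32×.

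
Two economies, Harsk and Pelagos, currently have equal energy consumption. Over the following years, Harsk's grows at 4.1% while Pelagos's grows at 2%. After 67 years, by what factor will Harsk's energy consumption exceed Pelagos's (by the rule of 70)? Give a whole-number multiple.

≈ 4 times

Harsk pulls ahead at 2.1 pp per year, so the ratio doubles every 70/2.1 ≈ 33.33 years.
In 67 years that's 2.01 doublings: 2^2.01 ≈ 4.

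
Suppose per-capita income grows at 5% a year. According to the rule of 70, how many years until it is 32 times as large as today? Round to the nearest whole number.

≈ 70 years

At 5% it doubles every 70/5 ≈ 14.00 years.
32 = 2^5, so 5 doublings → 70 years.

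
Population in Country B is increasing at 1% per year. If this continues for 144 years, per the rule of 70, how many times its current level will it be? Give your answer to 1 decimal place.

≈ 4.2 times

Doubling time ≈ 70/1 = 70.00 years.
144 years / 70.00 ≈ 2.06 doublings → factor 2^2.06 ≈ 4.2.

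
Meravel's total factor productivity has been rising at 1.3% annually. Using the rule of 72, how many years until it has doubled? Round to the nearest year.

approximately 55 years

Doubling time ≈ 72 / 1.3 = 55.38 years.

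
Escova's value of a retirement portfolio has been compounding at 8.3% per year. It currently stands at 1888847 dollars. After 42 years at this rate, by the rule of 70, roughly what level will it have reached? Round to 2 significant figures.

about 60000000 dollars

It doubles every 70/8.3 ≈ 8.43 years, so 42 years is 4.98 doublings.
2^4.98 ≈ 31.56; 1888847 × 31.56 ≈ 60000000 dollars.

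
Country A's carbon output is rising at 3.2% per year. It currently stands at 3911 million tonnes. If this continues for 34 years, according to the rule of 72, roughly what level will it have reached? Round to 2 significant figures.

It doubles every 72/3.2 ≈ 22.50 years, so 34 years is 1.51 doublings.
2^1.51 ≈ 2.85; 3911 × 2.85 ≈ 11000 million tonnes.

approximately 11000 million tonnes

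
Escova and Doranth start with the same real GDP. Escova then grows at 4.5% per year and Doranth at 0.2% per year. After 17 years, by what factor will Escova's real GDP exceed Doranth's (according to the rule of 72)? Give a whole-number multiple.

approximately 2 times

Rate gap = 4.5% − 0.2% = 4.3 points.
The ratio doubles every 72/4.3 ≈ 16.74 years.
17/16.74 ≈ 1.02 doublings → ratio ≈ 2^1.02 ≈ 2.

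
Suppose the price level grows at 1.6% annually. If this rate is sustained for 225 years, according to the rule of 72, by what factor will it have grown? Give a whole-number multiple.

about 32 times

At 1.6% one doubling takes ≈ 45.00 years; 225 years is 5 of them, so ×32.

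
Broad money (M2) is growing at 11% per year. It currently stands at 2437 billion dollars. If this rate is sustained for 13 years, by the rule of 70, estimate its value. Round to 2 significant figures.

Doubling time ≈ 70/11 = 6.36 years.
13 years is 13/6.36 ≈ 2.04 doublings, a factor of 2^2.04 ≈ 4.11.
2437 × 4.11 ≈ 10000 billion dollars.

roughly 10000 billion dollars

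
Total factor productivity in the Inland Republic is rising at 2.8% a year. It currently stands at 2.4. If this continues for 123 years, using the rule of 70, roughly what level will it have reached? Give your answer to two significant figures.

Doubling time ≈ 70/2.8 = 25.00 years.
123 years is 123/25.00 ≈ 4.92 doublings, a factor of 2^4.92 ≈ 30.27.
2.4 × 30.27 ≈ 73.

≈ 73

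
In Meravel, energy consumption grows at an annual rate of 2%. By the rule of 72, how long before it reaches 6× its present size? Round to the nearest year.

At 2% it doubles every 72/2 ≈ 36.00 years.
Reaching 6× takes log₂(6) ≈ 2.58 doublings.
2.58 × 36.00 ≈ 93 years.

≈ 93 years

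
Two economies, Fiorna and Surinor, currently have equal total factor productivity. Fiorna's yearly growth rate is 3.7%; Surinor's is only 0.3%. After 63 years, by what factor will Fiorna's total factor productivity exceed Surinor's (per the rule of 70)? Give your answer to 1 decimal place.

Only the 3.4-point difference matters.
70/3.4 ≈ 20.59 years per doubling of the ratio; 63 years gives 3.06 doublings, so ≈ 8.3×.

around 8.3 times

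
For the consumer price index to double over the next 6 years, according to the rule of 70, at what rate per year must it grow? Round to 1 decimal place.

70 / 6 ≈ 11.67, so about 11.7% per year.

≈ 11.7%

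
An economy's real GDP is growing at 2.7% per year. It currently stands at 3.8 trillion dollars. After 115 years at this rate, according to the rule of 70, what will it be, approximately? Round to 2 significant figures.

It doubles every 70/2.7 ≈ 25.93 years, so 115 years is 4.44 doublings.
2^4.44 ≈ 21.71; 3.8 × 21.71 ≈ 82 trillion dollars.

roughly 82 trillion dollars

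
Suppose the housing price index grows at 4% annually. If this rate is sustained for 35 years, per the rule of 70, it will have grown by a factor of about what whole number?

At 4% one doubling takes ≈ 17.50 years; 35 years is 2 of them, so ×4.

4 times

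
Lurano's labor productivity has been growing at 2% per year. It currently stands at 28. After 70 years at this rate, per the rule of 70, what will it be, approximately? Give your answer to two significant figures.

around 110

It doubles every 70/2 ≈ 35.00 years, so 70 years is 2.00 doublings.
2^2.00 ≈ 4.00; 28 × 4.00 ≈ 110.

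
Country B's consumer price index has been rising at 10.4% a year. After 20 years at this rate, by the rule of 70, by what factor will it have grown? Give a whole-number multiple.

Doubling time ≈ 70/10.4 = 6.73 years.
20/6.73 ≈ 3 doublings, so about 2^3 = 8×.

≈ 8 times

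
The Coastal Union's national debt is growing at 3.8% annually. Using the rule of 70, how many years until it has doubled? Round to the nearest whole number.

At 3.8%, doubling takes about 70/3.8 = 18.42 years.

≈ 18 years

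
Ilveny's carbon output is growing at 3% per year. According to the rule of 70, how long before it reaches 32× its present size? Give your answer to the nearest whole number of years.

117 years

Doubling time ≈ 70/3 = 23.33 years.
Getting to 32× needs 5 doublings: 5 × 23.33 ≈ 117 years.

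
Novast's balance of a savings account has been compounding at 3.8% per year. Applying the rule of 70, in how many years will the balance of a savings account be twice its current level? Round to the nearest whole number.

approximately 18 years

Doubling time ≈ 70 / 3.8 = 18.42 years.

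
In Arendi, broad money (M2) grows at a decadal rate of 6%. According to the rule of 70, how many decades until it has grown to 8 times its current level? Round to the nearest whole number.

around 35 decades

One doubling takes 70/6 = 11.67 decades.
8× is 3 doublings, so 3 × 11.67 ≈ 35 decades.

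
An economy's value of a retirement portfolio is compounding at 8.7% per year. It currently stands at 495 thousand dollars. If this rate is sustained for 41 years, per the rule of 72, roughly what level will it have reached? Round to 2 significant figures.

Doubling time ≈ 72/8.7 = 8.28 years.
41 years is 41/8.28 ≈ 4.95 doublings, a factor of 2^4.95 ≈ 30.91.
495 × 30.91 ≈ 15000 thousand dollars.

≈ 15000 thousand dollars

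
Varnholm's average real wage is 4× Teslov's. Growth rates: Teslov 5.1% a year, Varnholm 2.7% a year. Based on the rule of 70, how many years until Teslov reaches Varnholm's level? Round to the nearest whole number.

The growth-rate gap is 5.1% − 2.7% = 2.4 percentage points.
So the ratio between them halves every 70/2.4 ≈ 29.17 years.
A 4× gap closes after 2 halvings: 2 × 29.17 ≈ 58 years.

58 years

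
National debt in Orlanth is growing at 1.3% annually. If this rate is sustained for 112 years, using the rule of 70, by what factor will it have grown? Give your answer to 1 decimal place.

approximately 4.2 times

Doubling time ≈ 70/1.3 = 53.85 years.
112 years / 53.85 ≈ 2.08 doublings → factor 2^2.08 ≈ 4.2.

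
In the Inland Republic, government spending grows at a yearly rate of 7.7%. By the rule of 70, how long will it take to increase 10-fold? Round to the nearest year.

Doubling time ≈ 70/7.7 = 9.09 years.
Reaching 10× takes log₂(10) ≈ 3.32 doublings.
3.32 × 9.09 ≈ 30 years.

30 years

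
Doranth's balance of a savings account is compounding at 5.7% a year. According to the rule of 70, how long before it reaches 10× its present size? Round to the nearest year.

Doubling time ≈ 70/5.7 = 12.28 years.
10× is log₂ 10 ≈ 3.32 doublings, so ≈ 3.32 × 12.28 = 41 years.

41 years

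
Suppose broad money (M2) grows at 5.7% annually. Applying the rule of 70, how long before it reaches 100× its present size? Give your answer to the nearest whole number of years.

approximately 82 years

Doubling time ≈ 70/5.7 = 12.28 years.
100× is log₂ 100 ≈ 6.64 doublings, so ≈ 6.64 × 12.28 = 82 years.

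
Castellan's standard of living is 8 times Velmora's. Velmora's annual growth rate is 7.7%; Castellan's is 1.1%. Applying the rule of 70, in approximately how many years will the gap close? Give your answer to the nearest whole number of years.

Velmora gains on Castellan at 7.7% − 1.1% = 6.6 points a year.
At that relative rate the gap halves every 70/6.6 ≈ 10.61 years.
An 8 times gap closes after 3 halvings: 3 × 10.61 ≈ 32 years.

about 32 years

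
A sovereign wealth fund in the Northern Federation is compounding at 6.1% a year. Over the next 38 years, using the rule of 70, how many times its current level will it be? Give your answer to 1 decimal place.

Doubling time ≈ 70/6.1 = 11.48 years.
38 years / 11.48 ≈ 3.31 doublings → factor 2^3.31 ≈ 9.9.

9.9 times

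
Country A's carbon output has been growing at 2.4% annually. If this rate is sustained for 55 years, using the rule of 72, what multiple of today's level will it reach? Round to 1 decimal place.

≈ 3.6 times

Doubles every ≈ 30.00 years (72/2.4).
55 years is 1.83 doublings; 2^1.83 ≈ 3.6×.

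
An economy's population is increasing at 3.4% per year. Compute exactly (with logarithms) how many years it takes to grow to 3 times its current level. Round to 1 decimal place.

t = ln(3) / ln(1 + 0.034) = 1.0986 / 0.033435 ≈ 32.86.

32.9 years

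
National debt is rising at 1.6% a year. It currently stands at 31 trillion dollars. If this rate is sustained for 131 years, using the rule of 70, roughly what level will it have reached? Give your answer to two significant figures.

It doubles every 70/1.6 ≈ 43.75 years, so 131 years is 2.99 doublings.
2^2.99 ≈ 7.94; 31 × 7.94 ≈ 250 trillion dollars.

250 trillion dollars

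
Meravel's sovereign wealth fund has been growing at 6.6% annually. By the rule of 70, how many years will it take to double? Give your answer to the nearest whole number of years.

At 6.6%, doubling takes about 70/6.6 = 10.61 years.

around 11 years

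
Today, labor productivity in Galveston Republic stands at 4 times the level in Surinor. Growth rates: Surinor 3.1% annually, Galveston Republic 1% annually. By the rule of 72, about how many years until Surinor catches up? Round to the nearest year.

What matters is the difference: 2.1 pp.
Rule of 72 on the gap: the ratio halves every 72/2.1 ≈ 34.29 years.
A 4 times gap closes after 2 halvings: 2 × 34.29 ≈ 69 years.

approximately 69 years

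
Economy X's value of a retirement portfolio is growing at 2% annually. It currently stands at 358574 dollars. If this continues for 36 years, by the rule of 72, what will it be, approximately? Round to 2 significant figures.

Doubling time ≈ 72/2 = 36.00 years.
36 years is 36/36.00 ≈ 1.00 doublings, a factor of 2^1.00 ≈ 2.00.
358574 × 2.00 ≈ 720000 dollars.

720000 dollars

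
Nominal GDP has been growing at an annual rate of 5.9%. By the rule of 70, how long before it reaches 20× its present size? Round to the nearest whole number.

approximately 51 years

One doubling takes 70/5.9 = 11.86 years.
Reaching 20× takes log₂(20) ≈ 4.32 doublings.
4.32 × 11.86 ≈ 51 years.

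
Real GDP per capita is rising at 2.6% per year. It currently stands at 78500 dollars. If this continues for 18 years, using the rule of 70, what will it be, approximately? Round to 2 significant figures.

≈ 120000 dollars

It doubles every 70/2.6 ≈ 26.92 years, so 18 years is 0.67 doublings.
2^0.67 ≈ 1.59; 78500 × 1.59 ≈ 120000 dollars.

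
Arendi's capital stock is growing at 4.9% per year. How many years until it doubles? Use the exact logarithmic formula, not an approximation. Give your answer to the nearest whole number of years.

t = ln(2) / ln(1 + 0.049) = 0.6931 / 0.047837 ≈ 14.49.
≈ 14 years.

14 years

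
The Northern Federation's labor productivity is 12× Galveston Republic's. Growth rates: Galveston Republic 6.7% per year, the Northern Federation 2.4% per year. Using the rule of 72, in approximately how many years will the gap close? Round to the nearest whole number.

about 60 years

What matters is the difference: 4.3 pp.
Rule of 72 on the gap: the ratio halves every 72/4.3 ≈ 16.74 years.
A 12× gap takes log₂(12) ≈ 3.58 halvings to close: 3.58 × 16.74 ≈ 60 years.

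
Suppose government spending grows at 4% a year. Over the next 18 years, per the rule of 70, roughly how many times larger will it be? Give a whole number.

70/4 ≈ 17.50 years per doubling.
18 years fits 1 doubling: 2^1 = 2.

roughly 2 times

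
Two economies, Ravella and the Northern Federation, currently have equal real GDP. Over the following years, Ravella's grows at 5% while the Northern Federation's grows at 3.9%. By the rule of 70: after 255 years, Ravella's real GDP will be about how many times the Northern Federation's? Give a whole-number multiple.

Only the 1.1-point difference matters.
70/1.1 ≈ 63.64 years per doubling of the ratio; 255 years gives 4.01 doublings, so ≈ 16×.

approximately 16 times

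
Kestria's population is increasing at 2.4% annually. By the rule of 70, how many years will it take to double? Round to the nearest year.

roughly 29 years

Doubling time ≈ 70 / 2.4 = 29.17 years.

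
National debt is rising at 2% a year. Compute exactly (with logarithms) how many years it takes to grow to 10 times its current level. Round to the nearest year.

116 years

t = ln(10) / ln(1 + 0.02) = 2.3026 / 0.019803 ≈ 116.28.
≈ 116 years.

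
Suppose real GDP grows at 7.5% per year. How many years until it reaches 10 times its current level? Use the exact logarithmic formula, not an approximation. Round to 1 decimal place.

t = ln(10) / ln(1 + 0.075) = 2.3026 / 0.072321 ≈ 31.84.

31.8 years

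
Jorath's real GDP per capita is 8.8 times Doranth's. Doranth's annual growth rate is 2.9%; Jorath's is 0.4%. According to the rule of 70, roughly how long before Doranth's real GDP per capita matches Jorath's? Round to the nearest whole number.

Doranth gains on Jorath at 2.9% − 0.4% = 2.5 points a year.
At that relative rate the gap halves every 70/2.5 ≈ 28.00 years.
An 8.8 times gap takes log₂(8.8) ≈ 3.14 halvings to close: 3.14 × 28.00 ≈ 88 years.

roughly 88 years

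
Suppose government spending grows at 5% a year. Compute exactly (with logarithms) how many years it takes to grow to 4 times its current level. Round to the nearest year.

t = ln(4) / ln(1 + 0.05) = 1.3863 / 0.048790 ≈ 28.41.
≈ 28 years.

28 years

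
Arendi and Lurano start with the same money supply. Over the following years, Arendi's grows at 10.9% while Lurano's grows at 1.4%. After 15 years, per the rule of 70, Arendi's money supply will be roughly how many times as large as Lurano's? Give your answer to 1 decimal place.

4.1 times

Only the 9.5-point difference matters.
70/9.5 ≈ 7.37 years per doubling of the ratio; 15 years gives 2.04 doublings, so ≈ 4.1×.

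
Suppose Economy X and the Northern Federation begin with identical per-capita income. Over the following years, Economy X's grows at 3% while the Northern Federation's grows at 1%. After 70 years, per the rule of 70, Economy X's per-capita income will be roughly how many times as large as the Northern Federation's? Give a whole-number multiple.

4 times

Economy X pulls ahead at 2 pp per year, so the ratio doubles every 70/2 ≈ 35.00 years.
In 70 years that's 2.00 doublings: 2^2.00 ≈ 4.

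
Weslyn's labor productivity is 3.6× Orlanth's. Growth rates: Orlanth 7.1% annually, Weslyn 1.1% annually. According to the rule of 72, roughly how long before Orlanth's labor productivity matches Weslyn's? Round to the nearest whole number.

roughly 22 years

Orlanth gains on Weslyn at 7.1% − 1.1% = 6 points a year.
At that relative rate the gap halves every 72/6 ≈ 12.00 years.
A 3.6× gap takes log₂(3.6) ≈ 1.85 halvings to close: 1.85 × 12.00 ≈ 22 years.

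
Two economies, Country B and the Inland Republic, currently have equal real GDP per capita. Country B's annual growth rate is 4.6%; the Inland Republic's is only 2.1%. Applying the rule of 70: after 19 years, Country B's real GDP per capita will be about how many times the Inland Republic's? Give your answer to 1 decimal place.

Only the 2.5-point difference matters.
70/2.5 ≈ 28.00 years per doubling of the ratio; 19 years gives 0.68 doublings, so ≈ 1.6×.

roughly 1.6 times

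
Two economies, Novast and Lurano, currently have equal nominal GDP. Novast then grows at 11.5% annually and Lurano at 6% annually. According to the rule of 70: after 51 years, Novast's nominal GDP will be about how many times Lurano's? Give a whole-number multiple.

roughly 16 times

Novast pulls ahead at 5.5 pp per year, so the ratio doubles every 70/5.5 ≈ 12.73 years.
In 51 years that's 4.01 doublings: 2^4.01 ≈ 16.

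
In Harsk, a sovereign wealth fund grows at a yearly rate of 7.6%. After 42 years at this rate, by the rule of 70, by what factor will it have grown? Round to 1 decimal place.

approximately 23.6 times

Doubling time ≈ 70/7.6 = 9.21 years.
42 years / 9.21 ≈ 4.56 doublings → factor 2^4.56 ≈ 23.6.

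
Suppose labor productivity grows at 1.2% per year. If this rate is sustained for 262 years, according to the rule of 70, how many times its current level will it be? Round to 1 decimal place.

around 22.5 times

Doubles every ≈ 58.33 years (70/1.2).
262 years is 4.49 doublings; 2^4.49 ≈ 22.5×.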